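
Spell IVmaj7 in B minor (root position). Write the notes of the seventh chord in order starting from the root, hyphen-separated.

The root, E, is scale degree 4 — the same note in B minor and B major; only the chord quality changes. In B major the chord on E is E–G#–B–D#.

E-G#-B-D#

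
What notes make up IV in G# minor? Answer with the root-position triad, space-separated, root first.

IV is built on scale degree 4, which is C# in both G# minor and its parallel. In G# major the chord on C# is C#–E#–G#.

C# E# G#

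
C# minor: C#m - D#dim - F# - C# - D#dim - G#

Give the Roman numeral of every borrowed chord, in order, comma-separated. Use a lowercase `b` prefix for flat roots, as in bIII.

IV, I

In C# minor (with V from harmonic minor) the diatonic chords are C#m, D#dim, E, F#m, G#, A, B. C#m, D#dim and G# are all diatonic. F# (F#–A#–C#) doesn't fit — on degree 4 C# minor would have F#m (iv). F# is the degree-4 chord of C# major, so it is the borrowed IV. But C# (C#–E#–G#) is foreign: the diatonic i on degree 1 is C#m, whereas C# comes from C# major. It is labeled I.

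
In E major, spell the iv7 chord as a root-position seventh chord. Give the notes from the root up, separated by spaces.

iv7 is built on scale degree 4, which is A in both E major and its parallel. Building the minor-seventh chord from the parallel minor on A: A–C–E–G.

A C E G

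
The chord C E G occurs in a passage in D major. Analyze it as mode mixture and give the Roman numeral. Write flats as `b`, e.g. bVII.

bVII

The root C is the lowered 7th scale degree — diatonically D major has C# there. Diatonically D major has C#dim (vii°) on that degree; C–E–G is instead the major chord native to D minor, so it takes the label bVII.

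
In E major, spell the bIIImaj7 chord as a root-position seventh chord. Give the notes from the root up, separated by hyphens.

G-B-D-F#

bIIImaj7 is built on the lowered scale degree 3. In E major degree 3 is G#; lowered it becomes G. In E minor the chord on G is G–B–D–F#.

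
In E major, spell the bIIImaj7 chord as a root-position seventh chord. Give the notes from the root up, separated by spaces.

G B D F#

Scale degree 3 in E major is G#. bIIImaj7 uses the lowered form, G, taken from E minor. In E minor the chord on G is G–B–D–F#.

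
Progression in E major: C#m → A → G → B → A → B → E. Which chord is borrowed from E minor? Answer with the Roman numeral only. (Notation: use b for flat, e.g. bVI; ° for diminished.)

In E major the diatonic chords are E, F#m, G#m, A, B, C#m, D#dim. C#m, A, B and E are all diatonic. But G (G–B–D) is foreign: the diatonic iii on degree 3 is G#m, whereas G comes from E minor. It is labeled bIII.

bIII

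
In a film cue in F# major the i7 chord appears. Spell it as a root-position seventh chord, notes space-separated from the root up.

F# A C# E

The root, F#, is scale degree 1 — the same note in F# major and F# minor; only the chord quality changes. Stacking thirds in F# minor on F# gives F#–A–C#–E.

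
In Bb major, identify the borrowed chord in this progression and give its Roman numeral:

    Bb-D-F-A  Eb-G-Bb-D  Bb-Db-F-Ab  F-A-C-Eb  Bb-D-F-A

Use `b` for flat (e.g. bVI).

i7

Bb major has the diatonic set Bb, Cm, Dm, Eb, F, Gm, Adim. Bb–D–F–A = Bbmaj7, Eb–G–Bb–D = Ebmaj7 and F–A–C–Eb = F7 are all diatonic. But Bb–Db–F–Ab is foreign: the diatonic I on degree 1 is Bb, whereas Bbm7 comes from Bb minor. It is labeled i7.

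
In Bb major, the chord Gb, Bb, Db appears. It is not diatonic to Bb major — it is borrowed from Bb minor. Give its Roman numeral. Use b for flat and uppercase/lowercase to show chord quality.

bVI

The root Gb is the lowered 6th scale degree — diatonically Bb major has G there. The diatonic chord on degree 6 would be Gm (vi), but Gb–Bb–Db is the major chord from Bb minor. As a borrowed chord it is labeled bVI.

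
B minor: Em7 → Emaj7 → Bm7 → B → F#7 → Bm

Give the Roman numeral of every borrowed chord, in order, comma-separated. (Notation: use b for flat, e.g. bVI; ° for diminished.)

B minor has the diatonic set Bm, C#dim, D, Em, F#, G, A (with V from harmonic minor). Em7, Bm7, F#7 and Bm are all diatonic. Emaj7 (E–G#–B–D#) is not: scale degree 4 in B minor carries Em (iv). In B major the chord on that degree is Emaj7, so here it functions as IVmaj7, borrowed from the parallel major. But B (B–D#–F#) is foreign: the diatonic i on degree 1 is Bm, whereas B comes from B major. It is labeled I.

IVmaj7, I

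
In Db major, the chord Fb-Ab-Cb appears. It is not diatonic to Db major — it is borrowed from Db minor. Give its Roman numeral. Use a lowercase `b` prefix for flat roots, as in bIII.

bIII

The root Fb is the lowered 3rd scale degree — diatonically Db major has F there. Fb–Ab–Cb is a major chord — the form found in Db minor, not the diatonic iii (Fm). Borrowed into Db major it is written bIII.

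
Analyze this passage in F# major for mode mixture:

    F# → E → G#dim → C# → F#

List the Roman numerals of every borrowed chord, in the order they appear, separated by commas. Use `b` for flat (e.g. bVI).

bVII, ii°

In F# major the diatonic chords are F#, G#m, A#m, B, C#, D#m, E#dim. Of the given chords, F# and C# are diatonic. E (E–G#–B) doesn't fit — on degree 7 F# major would have E#dim (vii°). E is the degree-7 chord of F# minor, so it is the borrowed bVII. G#dim (G#–B–D) doesn't fit — on degree 2 F# major would have G#m (ii). G#dim is the degree-2 chord of F# minor, so it is the borrowed ii°.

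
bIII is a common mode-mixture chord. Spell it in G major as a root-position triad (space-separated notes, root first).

The root of bIII is the lowered 3rd degree: B becomes Bb. Stacking thirds in G minor on Bb gives Bb–D–F.

Bb D F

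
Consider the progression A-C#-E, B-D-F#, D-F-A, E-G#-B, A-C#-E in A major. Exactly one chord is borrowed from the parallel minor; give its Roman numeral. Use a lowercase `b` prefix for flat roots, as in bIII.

iv

In A major the diatonic chords are A, Bm, C#m, D, E, F#m, G#dim. A–C#–E = A, B–D–F# = Bm and E–G#–B = E all belong to that set. But D–F–A is foreign: the diatonic IV on degree 4 is D, whereas Dm comes from A minor. It is labeled iv.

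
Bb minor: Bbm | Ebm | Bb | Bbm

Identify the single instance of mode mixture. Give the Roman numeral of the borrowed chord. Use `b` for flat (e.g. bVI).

Bb minor has the diatonic set Bbm, Cdim, Db, Ebm, F, Gb, Ab (with V from harmonic minor). Bbm and Ebm are both diatonic. But Bb (Bb–D–F) is foreign: the diatonic i on degree 1 is Bbm, whereas Bb comes from Bb major. It is labeled I.

I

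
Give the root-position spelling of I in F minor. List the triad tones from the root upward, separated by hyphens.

F-A-C

I is built on scale degree 1, which is F in both F minor and its parallel. In F major the chord on F is F–A–C.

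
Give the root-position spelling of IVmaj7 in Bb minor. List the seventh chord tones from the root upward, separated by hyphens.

The root, Eb, is scale degree 4 — the same note in Bb minor and Bb major; only the chord quality changes. In Bb major the chord on Eb is Eb–G–Bb–D.

Eb-G-Bb-D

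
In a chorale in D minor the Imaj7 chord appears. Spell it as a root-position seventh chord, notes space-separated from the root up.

Imaj7 is built on scale degree 1, which is D in both D minor and its parallel. In D major the chord on D is D–F#–A–C#.

D F# A C#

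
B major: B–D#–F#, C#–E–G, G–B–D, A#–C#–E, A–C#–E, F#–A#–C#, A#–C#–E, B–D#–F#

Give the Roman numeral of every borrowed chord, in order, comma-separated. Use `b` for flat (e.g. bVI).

ii°, bVI, bVII

B major has the diatonic set B, C#m, D#m, E, F#, G#m, A#dim. B–D#–F# = B, A#–C#–E = A#dim and F#–A#–C# = F# all belong to that set. C#–E–G is not: scale degree 2 in B major carries C#m (ii). In B minor the chord on that degree is C#dim, so here it functions as ii°, borrowed from the parallel minor. G–B–D is not: scale degree 6 in B major carries G#m (vi). In B minor the chord on that degree is G, so here it functions as bVI, borrowed from the parallel minor. A–C#–E is not: scale degree 7 in B major carries A#dim (vii°). In B minor the chord on that degree is A, so here it functions as bVII, borrowed from the parallel minor.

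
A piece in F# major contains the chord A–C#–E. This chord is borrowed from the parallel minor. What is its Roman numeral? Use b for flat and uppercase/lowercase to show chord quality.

In F# major scale degree 3 is A#; A is its lowered form, from F# minor. The diatonic chord on degree 3 would be A#m (iii), but A–C#–E is the major chord from F# minor. As a borrowed chord it is labeled bIII.

bIII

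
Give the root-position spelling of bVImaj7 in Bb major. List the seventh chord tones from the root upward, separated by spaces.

Gb Bb Db F

bVImaj7 is built on the lowered scale degree 6. In Bb major degree 6 is G; lowered it becomes Gb. In Bb minor the chord on Gb is Gb–Bb–Db–F.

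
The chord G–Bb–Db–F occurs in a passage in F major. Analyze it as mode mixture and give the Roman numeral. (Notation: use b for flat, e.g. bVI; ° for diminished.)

iiø7

The root G is the diatonic 2nd degree of F major; the borrowing shows in the chord quality. Diatonically F major has Gm (ii) on that degree; G–Bb–Db–F is instead the half-diminished-seventh chord native to F minor, so it takes the label iiø7.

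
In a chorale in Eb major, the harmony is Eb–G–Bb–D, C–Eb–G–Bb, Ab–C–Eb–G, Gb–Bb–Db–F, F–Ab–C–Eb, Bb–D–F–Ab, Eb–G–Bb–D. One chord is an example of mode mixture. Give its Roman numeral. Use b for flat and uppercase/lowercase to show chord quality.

bIIImaj7

In Eb major the diatonic chords are Eb, Fm, Gm, Ab, Bb, Cm, Ddim. Eb–G–Bb–D = Ebmaj7, C–Eb–G–Bb = Cm7, Ab–C–Eb–G = Abmaj7, F–Ab–C–Eb = Fm7 and Bb–D–F–Ab = Bb7 are all diatonic. Gb–Bb–Db–F is not: scale degree 3 in Eb major carries Gm (iii). In Eb minor the chord on that degree is Gbmaj7, so here it functions as bIIImaj7, borrowed from the parallel minor.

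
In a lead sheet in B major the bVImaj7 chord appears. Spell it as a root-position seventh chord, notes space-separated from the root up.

bVImaj7 is built on the lowered scale degree 6. In B major degree 6 is G#; lowered it becomes G. Building the major-seventh chord from the parallel minor on G: G–B–D–F#.

G B D F#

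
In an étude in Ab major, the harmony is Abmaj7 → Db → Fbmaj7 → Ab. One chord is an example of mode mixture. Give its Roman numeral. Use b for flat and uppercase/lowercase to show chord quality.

Ab major has the diatonic set Ab, Bbm, Cm, Db, Eb, Fm, Gdim. Abmaj7, Db and Ab all belong to that set. Fbmaj7 (Fb–Ab–Cb–Eb) is not: scale degree 6 in Ab major carries Fm (vi). In Ab minor the chord on that degree is Fbmaj7, so here it functions as bVImaj7, borrowed from the parallel minor.

bVImaj7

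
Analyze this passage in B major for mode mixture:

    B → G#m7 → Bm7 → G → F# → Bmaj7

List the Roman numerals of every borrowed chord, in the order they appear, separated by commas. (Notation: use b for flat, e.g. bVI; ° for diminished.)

i7, bVI

The diatonic triads in B major are B, C#m, D#m, E, F#, G#m, A#dim. B, G#m7, F# and Bmaj7 are all diatonic. But Bm7 (B–D–F#–A) is foreign: the diatonic I on degree 1 is B, whereas Bm7 comes from B minor. It is labeled i7. But G (G–B–D) is foreign: the diatonic vi on degree 6 is G#m, whereas G comes from B minor. It is labeled bVI.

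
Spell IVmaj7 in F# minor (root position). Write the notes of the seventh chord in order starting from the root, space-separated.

B D# F# A#

IVmaj7 is built on scale degree 4, which is B in both F# minor and its parallel. In F# major the chord on B is B–D#–F#–A#.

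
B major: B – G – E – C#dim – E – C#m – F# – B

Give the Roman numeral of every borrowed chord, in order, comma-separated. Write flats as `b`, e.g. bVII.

B major has the diatonic set B, C#m, D#m, E, F#, G#m, A#dim. Of the given chords, B, E, C#m and F# are diatonic. But G (G–B–D) is foreign: the diatonic vi on degree 6 is G#m, whereas G comes from B minor. It is labeled bVI. C#dim (C#–E–G) is not: scale degree 2 in B major carries C#m (ii). In B minor the chord on that degree is C#dim, so here it functions as ii°, borrowed from the parallel minor.

bVI, ii°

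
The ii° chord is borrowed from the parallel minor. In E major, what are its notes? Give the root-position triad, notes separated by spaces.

F# A C

The root, F#, is scale degree 2 — the same note in E major and E minor; only the chord quality changes. Stacking thirds in E minor on F# gives F#–A–C.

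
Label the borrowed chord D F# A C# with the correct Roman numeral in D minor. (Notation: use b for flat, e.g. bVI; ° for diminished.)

The root D is the diatonic 1st degree of D minor; the borrowing shows in the chord quality. D–F#–A–C# is a major-seventh chord — the form found in D major, not the diatonic i (Dm). Borrowed into D minor it is written Imaj7.

Imaj7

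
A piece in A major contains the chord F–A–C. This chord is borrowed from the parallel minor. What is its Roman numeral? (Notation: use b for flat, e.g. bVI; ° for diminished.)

bVI

The root F is the lowered 6th scale degree — diatonically A major has F# there. F–A–C is a major chord — the form found in A minor, not the diatonic vi (F#m). Borrowed into A major it is written bVI.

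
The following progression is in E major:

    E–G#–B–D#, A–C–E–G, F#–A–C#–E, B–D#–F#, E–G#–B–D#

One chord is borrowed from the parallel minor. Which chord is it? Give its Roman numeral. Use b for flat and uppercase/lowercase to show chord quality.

The diatonic triads in E major are E, F#m, G#m, A, B, C#m, D#dim. E–G#–B–D# = Emaj7, F#–A–C#–E = F#m7 and B–D#–F# = B all belong to that set. A–C–E–G is not: scale degree 4 in E major carries A (IV). In E minor the chord on that degree is Am7, so here it functions as iv7, borrowed from the parallel minor.

iv7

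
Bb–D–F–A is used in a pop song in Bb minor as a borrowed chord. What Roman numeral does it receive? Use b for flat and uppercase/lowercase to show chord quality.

The root Bb is the diatonic 1st degree of Bb minor; the borrowing shows in the chord quality. Bb–D–F–A is a major-seventh chord — the form found in Bb major, not the diatonic i (Bbm). Borrowed into Bb minor it is written Imaj7.

Imaj7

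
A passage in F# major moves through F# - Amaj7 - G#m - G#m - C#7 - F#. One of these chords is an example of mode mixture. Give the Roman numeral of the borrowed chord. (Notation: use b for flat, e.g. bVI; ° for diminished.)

bIIImaj7

In F# major the diatonic chords are F#, G#m, A#m, B, C#, D#m, E#dim. F#, G#m and C#7 all belong to that set. But Amaj7 (A–C#–E–G#) is foreign: the diatonic iii on degree 3 is A#m, whereas Amaj7 comes from F# minor. It is labeled bIIImaj7.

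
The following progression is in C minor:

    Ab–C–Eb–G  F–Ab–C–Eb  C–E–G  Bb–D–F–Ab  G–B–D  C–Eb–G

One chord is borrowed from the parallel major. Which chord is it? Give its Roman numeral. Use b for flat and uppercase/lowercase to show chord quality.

I

The diatonic triads in C minor (with V from harmonic minor) are Cm, Ddim, Eb, Fm, G, Ab, Bb. Of the given chords, Ab–C–Eb–G = Abmaj7, F–Ab–C–Eb = Fm7, Bb–D–F–Ab = Bb7, G–B–D = G and C–Eb–G = Cm are diatonic. But C–E–G is foreign: the diatonic i on degree 1 is Cm, whereas C comes from C major. It is labeled I.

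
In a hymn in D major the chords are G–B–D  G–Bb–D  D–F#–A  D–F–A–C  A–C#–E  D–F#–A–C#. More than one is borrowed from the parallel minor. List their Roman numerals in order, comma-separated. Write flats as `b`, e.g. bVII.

The diatonic triads in D major are D, Em, F#m, G, A, Bm, C#dim. Of the given chords, G–B–D = G, D–F#–A = D, A–C#–E = A and D–F#–A–C# = Dmaj7 are diatonic. G–Bb–D is not: scale degree 4 in D major carries G (IV). In D minor the chord on that degree is Gm, so here it functions as iv, borrowed from the parallel minor. But D–F–A–C is foreign: the diatonic I on degree 1 is D, whereas Dm7 comes from D minor. It is labeled i7.

iv, i7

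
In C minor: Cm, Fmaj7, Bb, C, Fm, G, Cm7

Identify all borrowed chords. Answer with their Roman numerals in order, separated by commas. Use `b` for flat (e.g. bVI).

IVmaj7, I

In C minor (with V from harmonic minor) the diatonic chords are Cm, Ddim, Eb, Fm, G, Ab, Bb. Cm, Bb, Fm, G and Cm7 are all diatonic. But Fmaj7 (F–A–C–E) is foreign: the diatonic iv on degree 4 is Fm, whereas Fmaj7 comes from C major. It is labeled IVmaj7. But C (C–E–G) is foreign: the diatonic i on degree 1 is Cm, whereas C comes from C major. It is labeled I.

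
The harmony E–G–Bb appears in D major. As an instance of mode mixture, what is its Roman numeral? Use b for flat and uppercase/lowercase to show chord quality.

E is scale degree 2 in D major. E–G–Bb is a diminished chord — the form found in D minor, not the diatonic ii (Em). Borrowed into D major it is written ii°.

ii°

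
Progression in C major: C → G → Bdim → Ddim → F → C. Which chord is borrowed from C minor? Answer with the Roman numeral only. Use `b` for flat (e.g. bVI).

ii°

In C major the diatonic chords are C, Dm, Em, F, G, Am, Bdim. Of the given chords, C, G, Bdim and F are diatonic. Ddim (D–F–Ab) doesn't fit — on degree 2 C major would have Dm (ii). Ddim is the degree-2 chord of C minor, so it is the borrowed ii°.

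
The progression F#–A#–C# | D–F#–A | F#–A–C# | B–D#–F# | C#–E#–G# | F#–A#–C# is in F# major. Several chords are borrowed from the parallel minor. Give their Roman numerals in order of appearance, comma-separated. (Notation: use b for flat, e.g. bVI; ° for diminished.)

F# major has the diatonic set F#, G#m, A#m, B, C#, D#m, E#dim. Of the given chords, F#–A#–C# = F#, B–D#–F# = B and C#–E#–G# = C# are diatonic. D–F#–A doesn't fit — on degree 6 F# major would have D#m (vi). D is the degree-6 chord of F# minor, so it is the borrowed bVI. F#–A–C# is not: scale degree 1 in F# major carries F# (I). In F# minor the chord on that degree is F#m, so here it functions as i, borrowed from the parallel minor.

bVI, i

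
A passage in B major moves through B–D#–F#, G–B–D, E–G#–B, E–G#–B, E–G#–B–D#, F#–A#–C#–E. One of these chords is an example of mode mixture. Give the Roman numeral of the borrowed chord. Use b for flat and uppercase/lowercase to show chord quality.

bVI

In B major the diatonic chords are B, C#m, D#m, E, F#, G#m, A#dim. Of the given chords, B–D#–F# = B, E–G#–B = E, E–G#–B–D# = Emaj7 and F#–A#–C#–E = F#7 are diatonic. G–B–D is not: scale degree 6 in B major carries G#m (vi). In B minor the chord on that degree is G, so here it functions as bVI, borrowed from the parallel minor.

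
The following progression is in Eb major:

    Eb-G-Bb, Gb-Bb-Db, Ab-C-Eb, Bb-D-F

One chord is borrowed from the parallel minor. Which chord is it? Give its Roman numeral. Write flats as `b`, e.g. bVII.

bIII

In Eb major the diatonic chords are Eb, Fm, Gm, Ab, Bb, Cm, Ddim. Eb–G–Bb = Eb, Ab–C–Eb = Ab and Bb–D–F = Bb are all diatonic. But Gb–Bb–Db is foreign: the diatonic iii on degree 3 is Gm, whereas Gb comes from Eb minor. It is labeled bIII.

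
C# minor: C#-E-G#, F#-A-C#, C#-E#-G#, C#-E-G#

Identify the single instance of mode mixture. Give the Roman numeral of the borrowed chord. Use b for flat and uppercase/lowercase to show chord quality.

I

The diatonic triads in C# minor (with V from harmonic minor) are C#m, D#dim, E, F#m, G#, A, B. C#–E–G# = C#m and F#–A–C# = F#m are both diatonic. C#–E#–G# is not: scale degree 1 in C# minor carries C#m (i). In C# major the chord on that degree is C#, so here it functions as I, borrowed from the parallel major.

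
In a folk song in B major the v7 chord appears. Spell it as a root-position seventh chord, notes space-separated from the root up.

The root, F#, is scale degree 5 — the same note in B major and B minor; only the chord quality changes. Stacking thirds in B minor on F# gives F#–A–C#–E.

F# A C# E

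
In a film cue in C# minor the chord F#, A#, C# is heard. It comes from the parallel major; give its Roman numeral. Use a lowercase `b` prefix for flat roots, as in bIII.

IV

The root F# is the diatonic 4th degree of C# minor; the borrowing shows in the chord quality. The diatonic chord on degree 4 would be F#m (iv), but F#–A#–C# is the major chord from C# major. As a borrowed chord it is labeled IV.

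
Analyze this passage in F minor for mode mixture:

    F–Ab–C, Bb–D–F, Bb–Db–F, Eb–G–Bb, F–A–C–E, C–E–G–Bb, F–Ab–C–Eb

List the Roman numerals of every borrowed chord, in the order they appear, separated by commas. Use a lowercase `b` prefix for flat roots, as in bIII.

The diatonic triads in F minor (with V from harmonic minor) are Fm, Gdim, Ab, Bbm, C, Db, Eb. Of the given chords, F–Ab–C = Fm, Bb–Db–F = Bbm, Eb–G–Bb = Eb, C–E–G–Bb = C7 and F–Ab–C–Eb = Fm7 are diatonic. Bb–D–F is not: scale degree 4 in F minor carries Bbm (iv). In F major the chord on that degree is Bb, so here it functions as IV, borrowed from the parallel major. F–A–C–E is not: scale degree 1 in F minor carries Fm (i). In F major the chord on that degree is Fmaj7, so here it functions as Imaj7, borrowed from the parallel major.

IV, Imaj7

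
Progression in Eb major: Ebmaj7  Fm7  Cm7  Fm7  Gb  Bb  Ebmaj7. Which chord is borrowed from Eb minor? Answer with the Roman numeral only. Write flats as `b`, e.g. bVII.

In Eb major the diatonic chords are Eb, Fm, Gm, Ab, Bb, Cm, Ddim. Of the given chords, Ebmaj7, Fm7, Cm7 and Bb are diatonic. Gb (Gb–Bb–Db) doesn't fit — on degree 3 Eb major would have Gm (iii). Gb is the degree-3 chord of Eb minor, so it is the borrowed bIII.

bIII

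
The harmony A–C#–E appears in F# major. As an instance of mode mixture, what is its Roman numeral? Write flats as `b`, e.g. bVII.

In F# major scale degree 3 is A#; A is its lowered form, from F# minor. The diatonic chord on degree 3 would be A#m (iii), but A–C#–E is the major chord from F# minor. As a borrowed chord it is labeled bIII.

bIII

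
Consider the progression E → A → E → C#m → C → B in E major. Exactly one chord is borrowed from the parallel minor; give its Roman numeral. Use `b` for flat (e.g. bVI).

bVI

The diatonic triads in E major are E, F#m, G#m, A, B, C#m, D#dim. Of the given chords, E, A, C#m and B are diatonic. But C (C–E–G) is foreign: the diatonic vi on degree 6 is C#m, whereas C comes from E minor. It is labeled bVI.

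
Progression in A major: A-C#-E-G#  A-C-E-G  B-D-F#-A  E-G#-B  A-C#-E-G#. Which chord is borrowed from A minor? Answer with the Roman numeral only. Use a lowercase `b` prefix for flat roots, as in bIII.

i7

A major has the diatonic set A, Bm, C#m, D, E, F#m, G#dim. A–C#–E–G# = Amaj7, B–D–F#–A = Bm7 and E–G#–B = E all belong to that set. A–C–E–G doesn't fit — on degree 1 A major would have A (I). Am7 is the degree-1 chord of A minor, so it is the borrowed i7.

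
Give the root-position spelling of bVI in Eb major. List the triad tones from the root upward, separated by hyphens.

bVI is built on the lowered scale degree 6. In Eb major degree 6 is C; lowered it becomes Cb. Building the major chord from the parallel minor on Cb: Cb–Eb–Gb.

Cb-Eb-Gb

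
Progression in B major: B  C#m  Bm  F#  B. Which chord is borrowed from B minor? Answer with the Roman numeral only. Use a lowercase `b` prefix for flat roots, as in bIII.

i

B major has the diatonic set B, C#m, D#m, E, F#, G#m, A#dim. Of the given chords, B, C#m and F# are diatonic. Bm (B–D–F#) is not: scale degree 1 in B major carries B (I). In B minor the chord on that degree is Bm, so here it functions as i, borrowed from the parallel minor.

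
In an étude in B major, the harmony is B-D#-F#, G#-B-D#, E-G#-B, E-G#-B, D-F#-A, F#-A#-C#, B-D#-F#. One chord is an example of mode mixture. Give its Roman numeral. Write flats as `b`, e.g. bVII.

In B major the diatonic chords are B, C#m, D#m, E, F#, G#m, A#dim. Of the given chords, B–D#–F# = B, G#–B–D# = G#m, E–G#–B = E and F#–A#–C# = F# are diatonic. D–F#–A doesn't fit — on degree 3 B major would have D#m (iii). D is the degree-3 chord of B minor, so it is the borrowed bIII.

bIII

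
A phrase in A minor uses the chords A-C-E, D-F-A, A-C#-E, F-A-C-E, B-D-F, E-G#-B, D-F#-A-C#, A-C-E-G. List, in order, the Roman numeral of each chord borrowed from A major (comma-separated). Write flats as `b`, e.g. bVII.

In A minor (with V from harmonic minor) the diatonic chords are Am, Bdim, C, Dm, E, F, G. A–C–E = Am, D–F–A = Dm, F–A–C–E = Fmaj7, B–D–F = Bdim, E–G#–B = E and A–C–E–G = Am7 all belong to that set. But A–C#–E is foreign: the diatonic i on degree 1 is Am, whereas A comes from A major. It is labeled I. D–F#–A–C# doesn't fit — on degree 4 A minor would have Dm (iv). Dmaj7 is the degree-4 chord of A major, so it is the borrowed IVmaj7.

I, IVmaj7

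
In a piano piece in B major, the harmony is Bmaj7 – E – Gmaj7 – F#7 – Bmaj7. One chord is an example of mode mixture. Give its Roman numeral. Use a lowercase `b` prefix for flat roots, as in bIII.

In B major the diatonic chords are B, C#m, D#m, E, F#, G#m, A#dim. Bmaj7, E and F#7 are all diatonic. But Gmaj7 (G–B–D–F#) is foreign: the diatonic vi on degree 6 is G#m, whereas Gmaj7 comes from B minor. It is labeled bVImaj7.

bVImaj7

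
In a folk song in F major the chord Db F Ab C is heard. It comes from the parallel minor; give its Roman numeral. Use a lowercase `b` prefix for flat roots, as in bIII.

Db is the lowered form of scale degree 6 in F major (the diatonic degree 6 is D). The diatonic chord on degree 6 would be Dm (vi), but Db–F–Ab–C is the major-seventh chord from F minor. As a borrowed chord it is labeled bVImaj7.

bVImaj7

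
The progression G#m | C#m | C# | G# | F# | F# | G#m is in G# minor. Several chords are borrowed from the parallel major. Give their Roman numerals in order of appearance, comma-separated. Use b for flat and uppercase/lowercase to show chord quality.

IV, I

In G# minor (with V from harmonic minor) the diatonic chords are G#m, A#dim, B, C#m, D#, E, F#. G#m, C#m and F# are all diatonic. But C# (C#–E#–G#) is foreign: the diatonic iv on degree 4 is C#m, whereas C# comes from G# major. It is labeled IV. G# (G#–B#–D#) is not: scale degree 1 in G# minor carries G#m (i). In G# major the chord on that degree is G#, so here it functions as I, borrowed from the parallel major.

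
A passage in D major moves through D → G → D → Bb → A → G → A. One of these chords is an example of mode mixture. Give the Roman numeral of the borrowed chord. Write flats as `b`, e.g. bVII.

bVI

The diatonic triads in D major are D, Em, F#m, G, A, Bm, C#dim. D, G and A all belong to that set. Bb (Bb–D–F) is not: scale degree 6 in D major carries Bm (vi). In D minor the chord on that degree is Bb, so here it functions as bVI, borrowed from the parallel minor.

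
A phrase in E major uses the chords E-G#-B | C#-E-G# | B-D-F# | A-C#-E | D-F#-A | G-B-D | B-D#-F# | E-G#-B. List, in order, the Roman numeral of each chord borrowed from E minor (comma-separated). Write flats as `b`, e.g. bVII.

The diatonic triads in E major are E, F#m, G#m, A, B, C#m, D#dim. Of the given chords, E–G#–B = E, C#–E–G# = C#m, A–C#–E = A and B–D#–F# = B are diatonic. B–D–F# is not: scale degree 5 in E major carries B (V). In E minor the chord on that degree is Bm, so here it functions as v, borrowed from the parallel minor. But D–F#–A is foreign: the diatonic vii° on degree 7 is D#dim, whereas D comes from E minor. It is labeled bVII. G–B–D doesn't fit — on degree 3 E major would have G#m (iii). G is the degree-3 chord of E minor, so it is the borrowed bIII.

v, bVII, bIII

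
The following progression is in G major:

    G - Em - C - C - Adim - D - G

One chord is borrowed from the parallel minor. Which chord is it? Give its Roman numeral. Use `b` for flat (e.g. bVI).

ii°

G major has the diatonic set G, Am, Bm, C, D, Em, F#dim. G, Em, C and D are all diatonic. Adim (A–C–Eb) doesn't fit — on degree 2 G major would have Am (ii). Adim is the degree-2 chord of G minor, so it is the borrowed ii°.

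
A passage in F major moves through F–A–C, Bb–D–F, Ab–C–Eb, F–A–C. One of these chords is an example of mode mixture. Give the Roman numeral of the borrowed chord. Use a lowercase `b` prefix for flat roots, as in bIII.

bIII

F major has the diatonic set F, Gm, Am, Bb, C, Dm, Edim. F–A–C = F and Bb–D–F = Bb are both diatonic. But Ab–C–Eb is foreign: the diatonic iii on degree 3 is Am, whereas Ab comes from F minor. It is labeled bIII.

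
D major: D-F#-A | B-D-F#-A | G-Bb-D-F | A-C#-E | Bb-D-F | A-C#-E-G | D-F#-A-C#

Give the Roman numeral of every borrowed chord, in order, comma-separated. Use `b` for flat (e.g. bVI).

D major has the diatonic set D, Em, F#m, G, A, Bm, C#dim. Of the given chords, D–F#–A = D, B–D–F#–A = Bm7, A–C#–E = A, A–C#–E–G = A7 and D–F#–A–C# = Dmaj7 are diatonic. But G–Bb–D–F is foreign: the diatonic IV on degree 4 is G, whereas Gm7 comes from D minor. It is labeled iv7. But Bb–D–F is foreign: the diatonic vi on degree 6 is Bm, whereas Bb comes from D minor. It is labeled bVI.

iv7, bVI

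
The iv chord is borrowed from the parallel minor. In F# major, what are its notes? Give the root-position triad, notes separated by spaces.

B D F#

The root, B, is scale degree 4 — the same note in F# major and F# minor; only the chord quality changes. Building the minor chord from the parallel minor on B: B–D–F#.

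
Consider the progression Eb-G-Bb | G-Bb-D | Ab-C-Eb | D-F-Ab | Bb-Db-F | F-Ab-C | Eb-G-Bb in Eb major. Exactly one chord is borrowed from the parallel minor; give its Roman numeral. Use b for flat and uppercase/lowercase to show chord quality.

v

Eb major has the diatonic set Eb, Fm, Gm, Ab, Bb, Cm, Ddim. Eb–G–Bb = Eb, G–Bb–D = Gm, Ab–C–Eb = Ab, D–F–Ab = Ddim and F–Ab–C = Fm all belong to that set. But Bb–Db–F is foreign: the diatonic V on degree 5 is Bb, whereas Bbm comes from Eb minor. It is labeled v.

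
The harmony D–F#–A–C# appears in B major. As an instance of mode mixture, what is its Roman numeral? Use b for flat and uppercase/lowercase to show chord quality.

In B major scale degree 3 is D#; D is its lowered form, from B minor. Diatonically B major has D#m (iii) on that degree; D–F#–A–C# is instead the major-seventh chord native to B minor, so it takes the label bIIImaj7.

bIIImaj7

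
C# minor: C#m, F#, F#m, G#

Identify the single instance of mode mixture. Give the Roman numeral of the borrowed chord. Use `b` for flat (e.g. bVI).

The diatonic triads in C# minor (with V from harmonic minor) are C#m, D#dim, E, F#m, G#, A, B. C#m, F#m and G# all belong to that set. F# (F#–A#–C#) is not: scale degree 4 in C# minor carries F#m (iv). In C# major the chord on that degree is F#, so here it functions as IV, borrowed from the parallel major.

IV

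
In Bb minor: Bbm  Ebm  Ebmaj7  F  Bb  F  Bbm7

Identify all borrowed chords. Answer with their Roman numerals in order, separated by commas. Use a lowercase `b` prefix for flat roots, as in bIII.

IVmaj7, I

Bb minor has the diatonic set Bbm, Cdim, Db, Ebm, F, Gb, Ab (with V from harmonic minor). Bbm, Ebm, F and Bbm7 all belong to that set. Ebmaj7 (Eb–G–Bb–D) doesn't fit — on degree 4 Bb minor would have Ebm (iv). Ebmaj7 is the degree-4 chord of Bb major, so it is the borrowed IVmaj7. Bb (Bb–D–F) is not: scale degree 1 in Bb minor carries Bbm (i). In Bb major the chord on that degree is Bb, so here it functions as I, borrowed from the parallel major.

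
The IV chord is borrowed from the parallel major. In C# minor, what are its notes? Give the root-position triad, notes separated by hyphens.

IV is built on scale degree 4, which is F# in both C# minor and its parallel. Building the major chord from the parallel major on F#: F#–A#–C#.

F#-A#-C#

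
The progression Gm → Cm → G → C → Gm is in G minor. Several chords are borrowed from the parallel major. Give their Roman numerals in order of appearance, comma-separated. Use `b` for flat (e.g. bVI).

I, IV

The diatonic triads in G minor (with V from harmonic minor) are Gm, Adim, Bb, Cm, D, Eb, F. Of the given chords, Gm and Cm are diatonic. But G (G–B–D) is foreign: the diatonic i on degree 1 is Gm, whereas G comes from G major. It is labeled I. C (C–E–G) is not: scale degree 4 in G minor carries Cm (iv). In G major the chord on that degree is C, so here it functions as IV, borrowed from the parallel major.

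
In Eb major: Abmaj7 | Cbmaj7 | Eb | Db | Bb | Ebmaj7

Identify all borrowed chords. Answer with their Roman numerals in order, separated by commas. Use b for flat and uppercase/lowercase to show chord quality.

In Eb major the diatonic chords are Eb, Fm, Gm, Ab, Bb, Cm, Ddim. Abmaj7, Eb, Bb and Ebmaj7 all belong to that set. Cbmaj7 (Cb–Eb–Gb–Bb) doesn't fit — on degree 6 Eb major would have Cm (vi). Cbmaj7 is the degree-6 chord of Eb minor, so it is the borrowed bVImaj7. Db (Db–F–Ab) is not: scale degree 7 in Eb major carries Ddim (vii°). In Eb minor the chord on that degree is Db, so here it functions as bVII, borrowed from the parallel minor.

bVImaj7, bVII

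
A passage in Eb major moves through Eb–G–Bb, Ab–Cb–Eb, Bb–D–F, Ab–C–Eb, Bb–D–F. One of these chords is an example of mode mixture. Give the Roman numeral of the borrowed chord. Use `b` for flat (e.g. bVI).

iv

In Eb major the diatonic chords are Eb, Fm, Gm, Ab, Bb, Cm, Ddim. Of the given chords, Eb–G–Bb = Eb, Bb–D–F = Bb and Ab–C–Eb = Ab are diatonic. Ab–Cb–Eb is not: scale degree 4 in Eb major carries Ab (IV). In Eb minor the chord on that degree is Abm, so here it functions as iv, borrowed from the parallel minor.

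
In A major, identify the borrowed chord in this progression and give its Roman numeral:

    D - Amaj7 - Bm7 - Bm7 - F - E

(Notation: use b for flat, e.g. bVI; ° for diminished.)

A major has the diatonic set A, Bm, C#m, D, E, F#m, G#dim. D, Amaj7, Bm7 and E all belong to that set. But F (F–A–C) is foreign: the diatonic vi on degree 6 is F#m, whereas F comes from A minor. It is labeled bVI.

bVI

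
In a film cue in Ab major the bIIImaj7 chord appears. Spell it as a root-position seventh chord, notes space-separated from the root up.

Cb Eb Gb Bb

Scale degree 3 in Ab major is C. bIIImaj7 uses the lowered form, Cb, taken from Ab minor. Stacking thirds in Ab minor on Cb gives Cb–Eb–Gb–Bb.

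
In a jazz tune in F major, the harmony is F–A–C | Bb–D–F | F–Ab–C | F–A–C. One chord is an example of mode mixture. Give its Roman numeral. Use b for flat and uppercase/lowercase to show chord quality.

The diatonic triads in F major are F, Gm, Am, Bb, C, Dm, Edim. Of the given chords, F–A–C = F and Bb–D–F = Bb are diatonic. But F–Ab–C is foreign: the diatonic I on degree 1 is F, whereas Fm comes from F minor. It is labeled i.

i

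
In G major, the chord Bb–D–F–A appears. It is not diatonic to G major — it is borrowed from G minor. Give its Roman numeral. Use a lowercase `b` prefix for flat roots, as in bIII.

The root Bb is the lowered 3rd scale degree — diatonically G major has B there. The diatonic chord on degree 3 would be Bm (iii), but Bb–D–F–A is the major-seventh chord from G minor. As a borrowed chord it is labeled bIIImaj7.

bIIImaj7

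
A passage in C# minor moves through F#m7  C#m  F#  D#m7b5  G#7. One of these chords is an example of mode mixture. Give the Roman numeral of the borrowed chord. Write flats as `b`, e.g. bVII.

C# minor has the diatonic set C#m, D#dim, E, F#m, G#, A, B (with V from harmonic minor). F#m7, C#m, D#m7b5 and G#7 all belong to that set. F# (F#–A#–C#) doesn't fit — on degree 4 C# minor would have F#m (iv). F# is the degree-4 chord of C# major, so it is the borrowed IV.

IV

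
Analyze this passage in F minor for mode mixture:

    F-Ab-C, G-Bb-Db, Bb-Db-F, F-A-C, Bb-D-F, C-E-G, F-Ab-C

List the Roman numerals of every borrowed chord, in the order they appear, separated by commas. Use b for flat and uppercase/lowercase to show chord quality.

I, IV

F minor has the diatonic set Fm, Gdim, Ab, Bbm, C, Db, Eb (with V from harmonic minor). F–Ab–C = Fm, G–Bb–Db = Gdim, Bb–Db–F = Bbm and C–E–G = C all belong to that set. F–A–C doesn't fit — on degree 1 F minor would have Fm (i). F is the degree-1 chord of F major, so it is the borrowed I. Bb–D–F doesn't fit — on degree 4 F minor would have Bbm (iv). Bb is the degree-4 chord of F major, so it is the borrowed IV.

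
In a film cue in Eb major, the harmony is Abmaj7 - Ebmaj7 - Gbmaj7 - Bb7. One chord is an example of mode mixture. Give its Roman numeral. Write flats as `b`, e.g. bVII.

bIIImaj7

Eb major has the diatonic set Eb, Fm, Gm, Ab, Bb, Cm, Ddim. Of the given chords, Abmaj7, Ebmaj7 and Bb7 are diatonic. Gbmaj7 (Gb–Bb–Db–F) doesn't fit — on degree 3 Eb major would have Gm (iii). Gbmaj7 is the degree-3 chord of Eb minor, so it is the borrowed bIIImaj7.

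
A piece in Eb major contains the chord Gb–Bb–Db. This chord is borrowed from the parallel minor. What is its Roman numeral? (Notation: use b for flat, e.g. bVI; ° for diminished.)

bIII

The root Gb is the lowered 3rd scale degree — diatonically Eb major has G there. The diatonic chord on degree 3 would be Gm (iii), but Gb–Bb–Db is the major chord from Eb minor. As a borrowed chord it is labeled bIII.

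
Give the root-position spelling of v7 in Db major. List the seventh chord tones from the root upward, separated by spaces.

The root, Ab, is scale degree 5 — the same note in Db major and Db minor; only the chord quality changes. Stacking thirds in Db minor on Ab gives Ab–Cb–Eb–Gb.

Ab Cb Eb Gb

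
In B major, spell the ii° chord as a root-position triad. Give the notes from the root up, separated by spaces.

C# E G

ii° is built on scale degree 2, which is C# in both B major and its parallel. Building the diminished chord from the parallel minor on C#: C#–E–G.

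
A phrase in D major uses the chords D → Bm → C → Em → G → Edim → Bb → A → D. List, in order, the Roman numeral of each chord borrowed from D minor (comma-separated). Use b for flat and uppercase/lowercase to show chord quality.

D major has the diatonic set D, Em, F#m, G, A, Bm, C#dim. D, Bm, Em, G and A are all diatonic. But C (C–E–G) is foreign: the diatonic vii° on degree 7 is C#dim, whereas C comes from D minor. It is labeled bVII. Edim (E–G–Bb) doesn't fit — on degree 2 D major would have Em (ii). Edim is the degree-2 chord of D minor, so it is the borrowed ii°. But Bb (Bb–D–F) is foreign: the diatonic vi on degree 6 is Bm, whereas Bb comes from D minor. It is labeled bVI.

bVII, ii°, bVI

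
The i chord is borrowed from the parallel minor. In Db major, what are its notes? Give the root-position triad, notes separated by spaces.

The root, Db, is scale degree 1 — the same note in Db major and Db minor; only the chord quality changes. Building the minor chord from the parallel minor on Db: Db–Fb–Ab.

Db Fb Ab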